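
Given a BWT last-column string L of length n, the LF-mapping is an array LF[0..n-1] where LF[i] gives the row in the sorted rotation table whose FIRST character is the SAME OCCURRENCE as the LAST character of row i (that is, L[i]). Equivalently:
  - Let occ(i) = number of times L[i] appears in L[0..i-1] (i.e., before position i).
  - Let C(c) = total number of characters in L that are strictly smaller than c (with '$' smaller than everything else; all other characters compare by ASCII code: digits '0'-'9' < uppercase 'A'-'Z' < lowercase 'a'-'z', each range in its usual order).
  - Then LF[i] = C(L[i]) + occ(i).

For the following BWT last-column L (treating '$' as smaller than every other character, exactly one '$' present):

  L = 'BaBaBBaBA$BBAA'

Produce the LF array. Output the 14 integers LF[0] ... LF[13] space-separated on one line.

Answer: 4 11 5 12 6 7 13 8 1 0 9 10 2 3

Derivation:
Char counts: '$':1, 'A':3, 'B':7, 'a':3
C (first-col start): C('$')=0, C('A')=1, C('B')=4, C('a')=11
L[0]='B': occ=0, LF[0]=C('B')+0=4+0=4
L[1]='a': occ=0, LF[1]=C('a')+0=11+0=11
L[2]='B': occ=1, LF[2]=C('B')+1=4+1=5
L[3]='a': occ=1, LF[3]=C('a')+1=11+1=12
L[4]='B': occ=2, LF[4]=C('B')+2=4+2=6
L[5]='B': occ=3, LF[5]=C('B')+3=4+3=7
L[6]='a': occ=2, LF[6]=C('a')+2=11+2=13
L[7]='B': occ=4, LF[7]=C('B')+4=4+4=8
L[8]='A': occ=0, LF[8]=C('A')+0=1+0=1
L[9]='$': occ=0, LF[9]=C('$')+0=0+0=0
L[10]='B': occ=5, LF[10]=C('B')+5=4+5=9
L[11]='B': occ=6, LF[11]=C('B')+6=4+6=10
L[12]='A': occ=1, LF[12]=C('A')+1=1+1=2
L[13]='A': occ=2, LF[13]=C('A')+2=1+2=3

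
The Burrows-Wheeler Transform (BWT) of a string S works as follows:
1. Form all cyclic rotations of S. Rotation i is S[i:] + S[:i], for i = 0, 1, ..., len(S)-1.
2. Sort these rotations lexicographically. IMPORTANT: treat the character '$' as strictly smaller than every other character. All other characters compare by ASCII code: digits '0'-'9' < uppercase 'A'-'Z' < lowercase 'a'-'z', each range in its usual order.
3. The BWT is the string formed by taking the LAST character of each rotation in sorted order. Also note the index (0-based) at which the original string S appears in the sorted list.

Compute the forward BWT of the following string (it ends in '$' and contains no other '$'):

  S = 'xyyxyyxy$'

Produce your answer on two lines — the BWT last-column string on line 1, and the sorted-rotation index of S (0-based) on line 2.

All 9 rotations (rotation i = S[i:]+S[:i]):
  rot[0] = xyyxyyxy$
  rot[1] = yyxyyxy$x
  rot[2] = yxyyxy$xy
  rot[3] = xyyxy$xyy
  rot[4] = yyxy$xyyx
  rot[5] = yxy$xyyxy
  rot[6] = xy$xyyxyy
  rot[7] = y$xyyxyyx
  rot[8] = $xyyxyyxy
Sorted (with $ < everything):
  sorted[0] = $xyyxyyxy  (last char: 'y')
  sorted[1] = xy$xyyxyy  (last char: 'y')
  sorted[2] = xyyxy$xyy  (last char: 'y')
  sorted[3] = xyyxyyxy$  (last char: '$')
  sorted[4] = y$xyyxyyx  (last char: 'x')
  sorted[5] = yxy$xyyxy  (last char: 'y')
  sorted[6] = yxyyxy$xy  (last char: 'y')
  sorted[7] = yyxy$xyyx  (last char: 'x')
  sorted[8] = yyxyyxy$x  (last char: 'x')
Last column: yyy$xyyxx
Original string S is at sorted index 3

Answer: yyy$xyyxx
3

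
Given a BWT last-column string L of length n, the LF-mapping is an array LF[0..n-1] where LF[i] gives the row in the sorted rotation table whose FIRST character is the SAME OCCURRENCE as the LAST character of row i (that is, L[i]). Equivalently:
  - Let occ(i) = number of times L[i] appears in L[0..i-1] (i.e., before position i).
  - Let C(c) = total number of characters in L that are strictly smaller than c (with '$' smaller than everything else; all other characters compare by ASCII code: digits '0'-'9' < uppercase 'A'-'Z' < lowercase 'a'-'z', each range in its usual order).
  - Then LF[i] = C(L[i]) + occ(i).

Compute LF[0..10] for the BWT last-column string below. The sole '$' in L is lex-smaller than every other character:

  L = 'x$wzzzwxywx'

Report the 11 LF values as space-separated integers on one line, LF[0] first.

Answer: 4 0 1 8 9 10 2 5 7 3 6

Derivation:
Char counts: '$':1, 'w':3, 'x':3, 'y':1, 'z':3
C (first-col start): C('$')=0, C('w')=1, C('x')=4, C('y')=7, C('z')=8
L[0]='x': occ=0, LF[0]=C('x')+0=4+0=4
L[1]='$': occ=0, LF[1]=C('$')+0=0+0=0
L[2]='w': occ=0, LF[2]=C('w')+0=1+0=1
L[3]='z': occ=0, LF[3]=C('z')+0=8+0=8
L[4]='z': occ=1, LF[4]=C('z')+1=8+1=9
L[5]='z': occ=2, LF[5]=C('z')+2=8+2=10
L[6]='w': occ=1, LF[6]=C('w')+1=1+1=2
L[7]='x': occ=1, LF[7]=C('x')+1=4+1=5
L[8]='y': occ=0, LF[8]=C('y')+0=7+0=7
L[9]='w': occ=2, LF[9]=C('w')+2=1+2=3
L[10]='x': occ=2, LF[10]=C('x')+2=4+2=6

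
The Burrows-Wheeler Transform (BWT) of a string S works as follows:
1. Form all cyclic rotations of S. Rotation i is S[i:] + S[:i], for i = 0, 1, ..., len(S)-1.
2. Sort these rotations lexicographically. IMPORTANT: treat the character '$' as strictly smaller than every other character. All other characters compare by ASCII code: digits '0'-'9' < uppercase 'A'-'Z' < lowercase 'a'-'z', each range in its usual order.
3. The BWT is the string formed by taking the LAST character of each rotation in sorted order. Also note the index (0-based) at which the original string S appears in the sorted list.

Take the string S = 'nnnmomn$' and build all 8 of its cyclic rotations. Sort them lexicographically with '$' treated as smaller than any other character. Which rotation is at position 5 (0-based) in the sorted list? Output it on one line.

Answer: nnmomn$n

Derivation:
All 8 rotations (rotation i = S[i:]+S[:i]):
  rot[0] = nnnmomn$
  rot[1] = nnmomn$n
  rot[2] = nmomn$nn
  rot[3] = momn$nnn
  rot[4] = omn$nnnm
  rot[5] = mn$nnnmo
  rot[6] = n$nnnmom
  rot[7] = $nnnmomn
Sorted (with $ < everything):
  sorted[0] = $nnnmomn
  sorted[1] = mn$nnnmo
  sorted[2] = momn$nnn
  sorted[3] = n$nnnmom
  sorted[4] = nmomn$nn
  sorted[5] = nnmomn$n
  sorted[6] = nnnmomn$
  sorted[7] = omn$nnnm
sorted[5] = nnmomn$n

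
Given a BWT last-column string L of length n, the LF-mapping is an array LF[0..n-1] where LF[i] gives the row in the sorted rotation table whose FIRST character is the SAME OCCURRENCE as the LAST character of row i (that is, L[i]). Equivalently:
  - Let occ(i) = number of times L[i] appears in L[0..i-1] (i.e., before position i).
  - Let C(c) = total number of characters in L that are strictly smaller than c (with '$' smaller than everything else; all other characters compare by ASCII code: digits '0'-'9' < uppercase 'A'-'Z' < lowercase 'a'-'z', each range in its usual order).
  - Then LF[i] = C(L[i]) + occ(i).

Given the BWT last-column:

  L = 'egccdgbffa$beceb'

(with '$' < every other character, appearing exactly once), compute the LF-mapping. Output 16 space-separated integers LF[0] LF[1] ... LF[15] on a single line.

Char counts: '$':1, 'a':1, 'b':3, 'c':3, 'd':1, 'e':3, 'f':2, 'g':2
C (first-col start): C('$')=0, C('a')=1, C('b')=2, C('c')=5, C('d')=8, C('e')=9, C('f')=12, C('g')=14
L[0]='e': occ=0, LF[0]=C('e')+0=9+0=9
L[1]='g': occ=0, LF[1]=C('g')+0=14+0=14
L[2]='c': occ=0, LF[2]=C('c')+0=5+0=5
L[3]='c': occ=1, LF[3]=C('c')+1=5+1=6
L[4]='d': occ=0, LF[4]=C('d')+0=8+0=8
L[5]='g': occ=1, LF[5]=C('g')+1=14+1=15
L[6]='b': occ=0, LF[6]=C('b')+0=2+0=2
L[7]='f': occ=0, LF[7]=C('f')+0=12+0=12
L[8]='f': occ=1, LF[8]=C('f')+1=12+1=13
L[9]='a': occ=0, LF[9]=C('a')+0=1+0=1
L[10]='$': occ=0, LF[10]=C('$')+0=0+0=0
L[11]='b': occ=1, LF[11]=C('b')+1=2+1=3
L[12]='e': occ=1, LF[12]=C('e')+1=9+1=10
L[13]='c': occ=2, LF[13]=C('c')+2=5+2=7
L[14]='e': occ=2, LF[14]=C('e')+2=9+2=11
L[15]='b': occ=2, LF[15]=C('b')+2=2+2=4

Answer: 9 14 5 6 8 15 2 12 13 1 0 3 10 7 11 4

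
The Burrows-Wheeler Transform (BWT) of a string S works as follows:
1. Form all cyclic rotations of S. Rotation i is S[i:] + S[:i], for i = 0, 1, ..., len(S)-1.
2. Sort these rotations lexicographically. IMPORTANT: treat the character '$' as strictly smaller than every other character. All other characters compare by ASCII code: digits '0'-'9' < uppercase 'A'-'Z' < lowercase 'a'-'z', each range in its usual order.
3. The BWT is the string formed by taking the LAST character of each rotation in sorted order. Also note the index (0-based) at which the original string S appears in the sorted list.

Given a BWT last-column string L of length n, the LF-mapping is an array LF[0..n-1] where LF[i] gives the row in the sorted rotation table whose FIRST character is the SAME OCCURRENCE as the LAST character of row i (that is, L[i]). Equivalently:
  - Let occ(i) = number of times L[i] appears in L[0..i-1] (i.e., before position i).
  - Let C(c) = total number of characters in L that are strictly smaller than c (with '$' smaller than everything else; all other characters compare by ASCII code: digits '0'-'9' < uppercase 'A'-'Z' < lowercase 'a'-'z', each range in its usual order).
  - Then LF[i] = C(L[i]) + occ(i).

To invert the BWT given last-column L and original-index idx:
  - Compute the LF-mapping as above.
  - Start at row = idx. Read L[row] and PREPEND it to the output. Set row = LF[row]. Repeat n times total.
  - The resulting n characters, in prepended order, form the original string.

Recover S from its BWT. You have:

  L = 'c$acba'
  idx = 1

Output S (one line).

Answer: aacbc$

Derivation:
LF mapping: 4 0 1 5 3 2
Walk LF starting at row 1, prepending L[row]:
  step 1: row=1, L[1]='$', prepend. Next row=LF[1]=0
  step 2: row=0, L[0]='c', prepend. Next row=LF[0]=4
  step 3: row=4, L[4]='b', prepend. Next row=LF[4]=3
  step 4: row=3, L[3]='c', prepend. Next row=LF[3]=5
  step 5: row=5, L[5]='a', prepend. Next row=LF[5]=2
  step 6: row=2, L[2]='a', prepend. Next row=LF[2]=1
Reversed output: aacbc$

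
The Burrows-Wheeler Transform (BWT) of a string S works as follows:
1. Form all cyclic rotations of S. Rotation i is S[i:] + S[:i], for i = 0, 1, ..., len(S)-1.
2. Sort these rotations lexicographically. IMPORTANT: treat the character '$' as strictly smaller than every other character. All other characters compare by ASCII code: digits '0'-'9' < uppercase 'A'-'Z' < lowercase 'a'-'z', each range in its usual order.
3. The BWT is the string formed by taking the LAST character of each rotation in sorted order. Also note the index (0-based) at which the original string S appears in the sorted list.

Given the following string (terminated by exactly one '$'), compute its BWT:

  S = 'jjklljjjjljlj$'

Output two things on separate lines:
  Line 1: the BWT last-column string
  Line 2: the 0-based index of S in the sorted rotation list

All 14 rotations (rotation i = S[i:]+S[:i]):
  rot[0] = jjklljjjjljlj$
  rot[1] = jklljjjjljlj$j
  rot[2] = klljjjjljlj$jj
  rot[3] = lljjjjljlj$jjk
  rot[4] = ljjjjljlj$jjkl
  rot[5] = jjjjljlj$jjkll
  rot[6] = jjjljlj$jjkllj
  rot[7] = jjljlj$jjklljj
  rot[8] = jljlj$jjklljjj
  rot[9] = ljlj$jjklljjjj
  rot[10] = jlj$jjklljjjjl
  rot[11] = lj$jjklljjjjlj
  rot[12] = j$jjklljjjjljl
  rot[13] = $jjklljjjjljlj
Sorted (with $ < everything):
  sorted[0] = $jjklljjjjljlj  (last char: 'j')
  sorted[1] = j$jjklljjjjljl  (last char: 'l')
  sorted[2] = jjjjljlj$jjkll  (last char: 'l')
  sorted[3] = jjjljlj$jjkllj  (last char: 'j')
  sorted[4] = jjklljjjjljlj$  (last char: '$')
  sorted[5] = jjljlj$jjklljj  (last char: 'j')
  sorted[6] = jklljjjjljlj$j  (last char: 'j')
  sorted[7] = jlj$jjklljjjjl  (last char: 'l')
  sorted[8] = jljlj$jjklljjj  (last char: 'j')
  sorted[9] = klljjjjljlj$jj  (last char: 'j')
  sorted[10] = lj$jjklljjjjlj  (last char: 'j')
  sorted[11] = ljjjjljlj$jjkl  (last char: 'l')
  sorted[12] = ljlj$jjklljjjj  (last char: 'j')
  sorted[13] = lljjjjljlj$jjk  (last char: 'k')
Last column: jllj$jjljjjljk
Original string S is at sorted index 4

Answer: jllj$jjljjjljk
4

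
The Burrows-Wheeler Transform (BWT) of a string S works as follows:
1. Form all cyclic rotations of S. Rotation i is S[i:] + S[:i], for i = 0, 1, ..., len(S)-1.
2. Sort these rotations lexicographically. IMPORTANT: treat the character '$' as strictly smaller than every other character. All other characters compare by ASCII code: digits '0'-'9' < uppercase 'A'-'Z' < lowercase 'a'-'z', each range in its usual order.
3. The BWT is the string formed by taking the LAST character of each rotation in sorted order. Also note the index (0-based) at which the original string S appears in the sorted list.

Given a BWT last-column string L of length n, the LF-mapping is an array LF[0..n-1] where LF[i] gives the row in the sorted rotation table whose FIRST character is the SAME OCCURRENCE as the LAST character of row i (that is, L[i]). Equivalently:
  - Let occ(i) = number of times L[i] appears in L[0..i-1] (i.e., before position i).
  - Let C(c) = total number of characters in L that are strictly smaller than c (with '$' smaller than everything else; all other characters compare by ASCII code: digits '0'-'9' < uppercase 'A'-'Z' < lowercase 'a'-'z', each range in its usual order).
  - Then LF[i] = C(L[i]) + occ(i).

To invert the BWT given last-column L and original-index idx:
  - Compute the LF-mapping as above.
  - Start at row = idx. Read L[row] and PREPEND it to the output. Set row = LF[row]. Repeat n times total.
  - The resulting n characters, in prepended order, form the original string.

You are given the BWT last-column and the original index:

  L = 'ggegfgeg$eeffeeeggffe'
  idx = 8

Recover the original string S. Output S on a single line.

LF mapping: 14 15 1 16 9 17 2 18 0 3 4 10 11 5 6 7 19 20 12 13 8
Walk LF starting at row 8, prepending L[row]:
  step 1: row=8, L[8]='$', prepend. Next row=LF[8]=0
  step 2: row=0, L[0]='g', prepend. Next row=LF[0]=14
  step 3: row=14, L[14]='e', prepend. Next row=LF[14]=6
  step 4: row=6, L[6]='e', prepend. Next row=LF[6]=2
  step 5: row=2, L[2]='e', prepend. Next row=LF[2]=1
  step 6: row=1, L[1]='g', prepend. Next row=LF[1]=15
  step 7: row=15, L[15]='e', prepend. Next row=LF[15]=7
  step 8: row=7, L[7]='g', prepend. Next row=LF[7]=18
  step 9: row=18, L[18]='f', prepend. Next row=LF[18]=12
  step 10: row=12, L[12]='f', prepend. Next row=LF[12]=11
  step 11: row=11, L[11]='f', prepend. Next row=LF[11]=10
  step 12: row=10, L[10]='e', prepend. Next row=LF[10]=4
  step 13: row=4, L[4]='f', prepend. Next row=LF[4]=9
  step 14: row=9, L[9]='e', prepend. Next row=LF[9]=3
  step 15: row=3, L[3]='g', prepend. Next row=LF[3]=16
  step 16: row=16, L[16]='g', prepend. Next row=LF[16]=19
  step 17: row=19, L[19]='f', prepend. Next row=LF[19]=13
  step 18: row=13, L[13]='e', prepend. Next row=LF[13]=5
  step 19: row=5, L[5]='g', prepend. Next row=LF[5]=17
  step 20: row=17, L[17]='g', prepend. Next row=LF[17]=20
  step 21: row=20, L[20]='e', prepend. Next row=LF[20]=8
Reversed output: eggefggefefffgegeeeg$

Answer: eggefggefefffgegeeeg$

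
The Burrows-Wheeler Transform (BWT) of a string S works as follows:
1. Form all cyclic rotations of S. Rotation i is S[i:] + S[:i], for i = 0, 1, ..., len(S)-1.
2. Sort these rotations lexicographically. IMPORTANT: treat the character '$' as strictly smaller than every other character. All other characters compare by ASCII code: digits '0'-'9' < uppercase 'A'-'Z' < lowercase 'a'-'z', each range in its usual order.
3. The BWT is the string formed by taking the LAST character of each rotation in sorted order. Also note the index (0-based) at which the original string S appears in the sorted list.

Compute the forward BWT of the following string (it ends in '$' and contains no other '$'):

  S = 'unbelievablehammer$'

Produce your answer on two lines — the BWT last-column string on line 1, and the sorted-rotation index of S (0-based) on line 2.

All 19 rotations (rotation i = S[i:]+S[:i]):
  rot[0] = unbelievablehammer$
  rot[1] = nbelievablehammer$u
  rot[2] = believablehammer$un
  rot[3] = elievablehammer$unb
  rot[4] = lievablehammer$unbe
  rot[5] = ievablehammer$unbel
  rot[6] = evablehammer$unbeli
  rot[7] = vablehammer$unbelie
  rot[8] = ablehammer$unbeliev
  rot[9] = blehammer$unbelieva
  rot[10] = lehammer$unbelievab
  rot[11] = ehammer$unbelievabl
  rot[12] = hammer$unbelievable
  rot[13] = ammer$unbelievableh
  rot[14] = mmer$unbelievableha
  rot[15] = mer$unbelievableham
  rot[16] = er$unbelievablehamm
  rot[17] = r$unbelievablehamme
  rot[18] = $unbelievablehammer
Sorted (with $ < everything):
  sorted[0] = $unbelievablehammer  (last char: 'r')
  sorted[1] = ablehammer$unbeliev  (last char: 'v')
  sorted[2] = ammer$unbelievableh  (last char: 'h')
  sorted[3] = believablehammer$un  (last char: 'n')
  sorted[4] = blehammer$unbelieva  (last char: 'a')
  sorted[5] = ehammer$unbelievabl  (last char: 'l')
  sorted[6] = elievablehammer$unb  (last char: 'b')
  sorted[7] = er$unbelievablehamm  (last char: 'm')
  sorted[8] = evablehammer$unbeli  (last char: 'i')
  sorted[9] = hammer$unbelievable  (last char: 'e')
  sorted[10] = ievablehammer$unbel  (last char: 'l')
  sorted[11] = lehammer$unbelievab  (last char: 'b')
  sorted[12] = lievablehammer$unbe  (last char: 'e')
  sorted[13] = mer$unbelievableham  (last char: 'm')
  sorted[14] = mmer$unbelievableha  (last char: 'a')
  sorted[15] = nbelievablehammer$u  (last char: 'u')
  sorted[16] = r$unbelievablehamme  (last char: 'e')
  sorted[17] = unbelievablehammer$  (last char: '$')
  sorted[18] = vablehammer$unbelie  (last char: 'e')
Last column: rvhnalbmielbemaue$e
Original string S is at sorted index 17

Answer: rvhnalbmielbemaue$e
17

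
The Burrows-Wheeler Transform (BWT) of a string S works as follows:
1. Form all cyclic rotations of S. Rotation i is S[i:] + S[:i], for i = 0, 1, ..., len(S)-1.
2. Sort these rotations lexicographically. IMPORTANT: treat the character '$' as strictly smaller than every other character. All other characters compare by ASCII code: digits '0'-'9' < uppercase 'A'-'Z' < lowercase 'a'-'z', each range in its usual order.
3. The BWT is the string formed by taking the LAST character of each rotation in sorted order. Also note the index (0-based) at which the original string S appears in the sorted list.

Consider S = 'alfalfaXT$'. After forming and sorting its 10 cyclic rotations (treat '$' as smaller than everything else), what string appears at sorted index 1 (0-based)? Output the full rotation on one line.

Answer: T$alfalfaX

Derivation:
All 10 rotations (rotation i = S[i:]+S[:i]):
  rot[0] = alfalfaXT$
  rot[1] = lfalfaXT$a
  rot[2] = falfaXT$al
  rot[3] = alfaXT$alf
  rot[4] = lfaXT$alfa
  rot[5] = faXT$alfal
  rot[6] = aXT$alfalf
  rot[7] = XT$alfalfa
  rot[8] = T$alfalfaX
  rot[9] = $alfalfaXT
Sorted (with $ < everything):
  sorted[0] = $alfalfaXT
  sorted[1] = T$alfalfaX
  sorted[2] = XT$alfalfa
  sorted[3] = aXT$alfalf
  sorted[4] = alfaXT$alf
  sorted[5] = alfalfaXT$
  sorted[6] = faXT$alfal
  sorted[7] = falfaXT$al
  sorted[8] = lfaXT$alfa
  sorted[9] = lfalfaXT$a
sorted[1] = T$alfalfaX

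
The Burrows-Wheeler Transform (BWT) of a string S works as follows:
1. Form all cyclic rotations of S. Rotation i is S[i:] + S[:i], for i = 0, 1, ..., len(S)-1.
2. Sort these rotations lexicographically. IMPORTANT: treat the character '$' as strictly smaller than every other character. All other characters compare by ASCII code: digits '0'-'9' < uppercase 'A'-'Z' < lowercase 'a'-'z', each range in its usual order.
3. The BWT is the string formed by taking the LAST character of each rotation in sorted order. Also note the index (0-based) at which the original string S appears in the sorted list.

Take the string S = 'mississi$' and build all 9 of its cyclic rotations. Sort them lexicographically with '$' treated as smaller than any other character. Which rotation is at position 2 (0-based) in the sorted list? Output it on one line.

Answer: issi$miss

Derivation:
All 9 rotations (rotation i = S[i:]+S[:i]):
  rot[0] = mississi$
  rot[1] = ississi$m
  rot[2] = ssissi$mi
  rot[3] = sissi$mis
  rot[4] = issi$miss
  rot[5] = ssi$missi
  rot[6] = si$missis
  rot[7] = i$mississ
  rot[8] = $mississi
Sorted (with $ < everything):
  sorted[0] = $mississi
  sorted[1] = i$mississ
  sorted[2] = issi$miss
  sorted[3] = ississi$m
  sorted[4] = mississi$
  sorted[5] = si$missis
  sorted[6] = sissi$mis
  sorted[7] = ssi$missi
  sorted[8] = ssissi$mi
sorted[2] = issi$miss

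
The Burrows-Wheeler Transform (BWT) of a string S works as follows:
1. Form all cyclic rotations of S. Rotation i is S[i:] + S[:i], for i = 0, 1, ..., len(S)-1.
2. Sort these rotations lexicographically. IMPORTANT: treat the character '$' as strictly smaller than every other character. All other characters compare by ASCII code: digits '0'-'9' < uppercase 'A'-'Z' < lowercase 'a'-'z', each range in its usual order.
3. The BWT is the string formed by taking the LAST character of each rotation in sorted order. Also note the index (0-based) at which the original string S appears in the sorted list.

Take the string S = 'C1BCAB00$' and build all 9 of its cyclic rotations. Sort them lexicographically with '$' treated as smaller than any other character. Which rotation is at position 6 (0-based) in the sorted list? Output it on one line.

All 9 rotations (rotation i = S[i:]+S[:i]):
  rot[0] = C1BCAB00$
  rot[1] = 1BCAB00$C
  rot[2] = BCAB00$C1
  rot[3] = CAB00$C1B
  rot[4] = AB00$C1BC
  rot[5] = B00$C1BCA
  rot[6] = 00$C1BCAB
  rot[7] = 0$C1BCAB0
  rot[8] = $C1BCAB00
Sorted (with $ < everything):
  sorted[0] = $C1BCAB00
  sorted[1] = 0$C1BCAB0
  sorted[2] = 00$C1BCAB
  sorted[3] = 1BCAB00$C
  sorted[4] = AB00$C1BC
  sorted[5] = B00$C1BCA
  sorted[6] = BCAB00$C1
  sorted[7] = C1BCAB00$
  sorted[8] = CAB00$C1B
sorted[6] = BCAB00$C1

Answer: BCAB00$C1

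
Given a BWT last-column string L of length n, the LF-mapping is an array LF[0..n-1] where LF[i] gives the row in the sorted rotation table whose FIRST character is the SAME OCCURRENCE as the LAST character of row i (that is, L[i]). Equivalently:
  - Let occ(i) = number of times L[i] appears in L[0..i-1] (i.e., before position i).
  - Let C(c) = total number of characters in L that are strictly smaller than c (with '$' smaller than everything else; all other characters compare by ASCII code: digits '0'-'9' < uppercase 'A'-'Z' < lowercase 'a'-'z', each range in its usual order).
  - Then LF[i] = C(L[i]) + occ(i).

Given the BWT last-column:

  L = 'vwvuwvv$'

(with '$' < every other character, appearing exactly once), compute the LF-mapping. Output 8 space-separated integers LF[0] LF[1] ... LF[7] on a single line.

Char counts: '$':1, 'u':1, 'v':4, 'w':2
C (first-col start): C('$')=0, C('u')=1, C('v')=2, C('w')=6
L[0]='v': occ=0, LF[0]=C('v')+0=2+0=2
L[1]='w': occ=0, LF[1]=C('w')+0=6+0=6
L[2]='v': occ=1, LF[2]=C('v')+1=2+1=3
L[3]='u': occ=0, LF[3]=C('u')+0=1+0=1
L[4]='w': occ=1, LF[4]=C('w')+1=6+1=7
L[5]='v': occ=2, LF[5]=C('v')+2=2+2=4
L[6]='v': occ=3, LF[6]=C('v')+3=2+3=5
L[7]='$': occ=0, LF[7]=C('$')+0=0+0=0

Answer: 2 6 3 1 7 4 5 0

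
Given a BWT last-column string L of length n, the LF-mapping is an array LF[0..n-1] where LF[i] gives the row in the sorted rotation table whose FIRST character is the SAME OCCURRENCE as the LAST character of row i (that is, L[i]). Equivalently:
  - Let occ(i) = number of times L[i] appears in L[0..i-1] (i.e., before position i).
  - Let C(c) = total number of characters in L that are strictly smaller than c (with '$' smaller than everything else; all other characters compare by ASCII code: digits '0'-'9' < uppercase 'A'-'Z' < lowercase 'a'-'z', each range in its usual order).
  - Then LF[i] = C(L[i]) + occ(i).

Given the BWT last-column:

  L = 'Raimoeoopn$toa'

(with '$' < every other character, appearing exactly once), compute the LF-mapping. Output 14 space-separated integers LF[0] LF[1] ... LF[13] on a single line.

Answer: 1 2 5 6 8 4 9 10 12 7 0 13 11 3

Derivation:
Char counts: '$':1, 'R':1, 'a':2, 'e':1, 'i':1, 'm':1, 'n':1, 'o':4, 'p':1, 't':1
C (first-col start): C('$')=0, C('R')=1, C('a')=2, C('e')=4, C('i')=5, C('m')=6, C('n')=7, C('o')=8, C('p')=12, C('t')=13
L[0]='R': occ=0, LF[0]=C('R')+0=1+0=1
L[1]='a': occ=0, LF[1]=C('a')+0=2+0=2
L[2]='i': occ=0, LF[2]=C('i')+0=5+0=5
L[3]='m': occ=0, LF[3]=C('m')+0=6+0=6
L[4]='o': occ=0, LF[4]=C('o')+0=8+0=8
L[5]='e': occ=0, LF[5]=C('e')+0=4+0=4
L[6]='o': occ=1, LF[6]=C('o')+1=8+1=9
L[7]='o': occ=2, LF[7]=C('o')+2=8+2=10
L[8]='p': occ=0, LF[8]=C('p')+0=12+0=12
L[9]='n': occ=0, LF[9]=C('n')+0=7+0=7
L[10]='$': occ=0, LF[10]=C('$')+0=0+0=0
L[11]='t': occ=0, LF[11]=C('t')+0=13+0=13
L[12]='o': occ=3, LF[12]=C('o')+3=8+3=11
L[13]='a': occ=1, LF[13]=C('a')+1=2+1=3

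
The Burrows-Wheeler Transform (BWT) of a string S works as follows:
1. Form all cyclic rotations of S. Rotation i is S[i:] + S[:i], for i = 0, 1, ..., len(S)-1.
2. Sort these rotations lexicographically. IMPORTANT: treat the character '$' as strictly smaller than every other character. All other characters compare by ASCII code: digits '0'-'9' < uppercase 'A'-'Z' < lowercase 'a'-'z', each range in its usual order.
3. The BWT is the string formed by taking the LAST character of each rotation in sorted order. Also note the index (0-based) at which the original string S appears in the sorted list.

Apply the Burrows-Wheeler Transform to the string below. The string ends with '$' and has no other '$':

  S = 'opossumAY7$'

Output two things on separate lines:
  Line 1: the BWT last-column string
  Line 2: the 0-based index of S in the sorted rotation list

Answer: 7YmAu$pooss
5

Derivation:
All 11 rotations (rotation i = S[i:]+S[:i]):
  rot[0] = opossumAY7$
  rot[1] = possumAY7$o
  rot[2] = ossumAY7$op
  rot[3] = ssumAY7$opo
  rot[4] = sumAY7$opos
  rot[5] = umAY7$oposs
  rot[6] = mAY7$opossu
  rot[7] = AY7$opossum
  rot[8] = Y7$opossumA
  rot[9] = 7$opossumAY
  rot[10] = $opossumAY7
Sorted (with $ < everything):
  sorted[0] = $opossumAY7  (last char: '7')
  sorted[1] = 7$opossumAY  (last char: 'Y')
  sorted[2] = AY7$opossum  (last char: 'm')
  sorted[3] = Y7$opossumA  (last char: 'A')
  sorted[4] = mAY7$opossu  (last char: 'u')
  sorted[5] = opossumAY7$  (last char: '$')
  sorted[6] = ossumAY7$op  (last char: 'p')
  sorted[7] = possumAY7$o  (last char: 'o')
  sorted[8] = ssumAY7$opo  (last char: 'o')
  sorted[9] = sumAY7$opos  (last char: 's')
  sorted[10] = umAY7$oposs  (last char: 's')
Last column: 7YmAu$pooss
Original string S is at sorted index 5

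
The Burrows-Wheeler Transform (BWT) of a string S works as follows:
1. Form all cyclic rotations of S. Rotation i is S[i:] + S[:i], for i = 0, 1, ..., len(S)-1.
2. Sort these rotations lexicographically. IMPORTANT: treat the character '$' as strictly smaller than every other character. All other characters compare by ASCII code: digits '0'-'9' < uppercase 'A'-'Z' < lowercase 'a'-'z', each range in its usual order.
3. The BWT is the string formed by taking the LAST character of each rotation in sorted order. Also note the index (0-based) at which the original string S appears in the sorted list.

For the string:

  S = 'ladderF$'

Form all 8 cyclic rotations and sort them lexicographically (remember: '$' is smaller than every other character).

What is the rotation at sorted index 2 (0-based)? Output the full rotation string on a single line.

Answer: adderF$l

Derivation:
All 8 rotations (rotation i = S[i:]+S[:i]):
  rot[0] = ladderF$
  rot[1] = adderF$l
  rot[2] = dderF$la
  rot[3] = derF$lad
  rot[4] = erF$ladd
  rot[5] = rF$ladde
  rot[6] = F$ladder
  rot[7] = $ladderF
Sorted (with $ < everything):
  sorted[0] = $ladderF
  sorted[1] = F$ladder
  sorted[2] = adderF$l
  sorted[3] = dderF$la
  sorted[4] = derF$lad
  sorted[5] = erF$ladd
  sorted[6] = ladderF$
  sorted[7] = rF$ladde
sorted[2] = adderF$l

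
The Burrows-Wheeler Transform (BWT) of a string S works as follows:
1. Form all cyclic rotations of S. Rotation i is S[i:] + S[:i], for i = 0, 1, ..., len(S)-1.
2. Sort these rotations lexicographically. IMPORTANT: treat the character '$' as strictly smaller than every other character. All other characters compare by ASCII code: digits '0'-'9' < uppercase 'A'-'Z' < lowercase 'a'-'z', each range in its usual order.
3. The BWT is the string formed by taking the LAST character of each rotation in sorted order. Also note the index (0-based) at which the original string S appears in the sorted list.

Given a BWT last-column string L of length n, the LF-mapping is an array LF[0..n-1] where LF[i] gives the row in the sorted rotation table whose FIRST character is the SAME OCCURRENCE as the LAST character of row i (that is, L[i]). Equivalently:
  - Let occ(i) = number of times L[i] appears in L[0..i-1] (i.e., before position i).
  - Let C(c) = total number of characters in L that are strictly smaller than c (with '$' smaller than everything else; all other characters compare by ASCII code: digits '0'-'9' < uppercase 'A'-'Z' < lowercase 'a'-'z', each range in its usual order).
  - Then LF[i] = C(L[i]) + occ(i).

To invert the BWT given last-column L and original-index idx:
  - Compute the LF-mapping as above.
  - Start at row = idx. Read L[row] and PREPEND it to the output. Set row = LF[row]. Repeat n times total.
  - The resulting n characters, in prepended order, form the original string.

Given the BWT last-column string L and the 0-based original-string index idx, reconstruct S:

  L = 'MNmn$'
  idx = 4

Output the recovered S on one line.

Answer: nmNM$

Derivation:
LF mapping: 1 2 3 4 0
Walk LF starting at row 4, prepending L[row]:
  step 1: row=4, L[4]='$', prepend. Next row=LF[4]=0
  step 2: row=0, L[0]='M', prepend. Next row=LF[0]=1
  step 3: row=1, L[1]='N', prepend. Next row=LF[1]=2
  step 4: row=2, L[2]='m', prepend. Next row=LF[2]=3
  step 5: row=3, L[3]='n', prepend. Next row=LF[3]=4
Reversed output: nmNM$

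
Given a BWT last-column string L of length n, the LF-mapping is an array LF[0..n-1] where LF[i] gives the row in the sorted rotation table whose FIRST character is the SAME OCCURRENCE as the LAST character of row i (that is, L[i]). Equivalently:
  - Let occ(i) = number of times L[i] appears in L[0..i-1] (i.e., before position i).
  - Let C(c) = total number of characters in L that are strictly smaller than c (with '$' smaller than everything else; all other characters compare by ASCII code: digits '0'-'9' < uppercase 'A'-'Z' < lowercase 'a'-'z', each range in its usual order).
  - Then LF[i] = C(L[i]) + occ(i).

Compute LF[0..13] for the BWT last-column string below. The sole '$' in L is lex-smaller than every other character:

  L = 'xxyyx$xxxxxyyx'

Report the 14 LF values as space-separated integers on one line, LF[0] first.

Answer: 1 2 10 11 3 0 4 5 6 7 8 12 13 9

Derivation:
Char counts: '$':1, 'x':9, 'y':4
C (first-col start): C('$')=0, C('x')=1, C('y')=10
L[0]='x': occ=0, LF[0]=C('x')+0=1+0=1
L[1]='x': occ=1, LF[1]=C('x')+1=1+1=2
L[2]='y': occ=0, LF[2]=C('y')+0=10+0=10
L[3]='y': occ=1, LF[3]=C('y')+1=10+1=11
L[4]='x': occ=2, LF[4]=C('x')+2=1+2=3
L[5]='$': occ=0, LF[5]=C('$')+0=0+0=0
L[6]='x': occ=3, LF[6]=C('x')+3=1+3=4
L[7]='x': occ=4, LF[7]=C('x')+4=1+4=5
L[8]='x': occ=5, LF[8]=C('x')+5=1+5=6
L[9]='x': occ=6, LF[9]=C('x')+6=1+6=7
L[10]='x': occ=7, LF[10]=C('x')+7=1+7=8
L[11]='y': occ=2, LF[11]=C('y')+2=10+2=12
L[12]='y': occ=3, LF[12]=C('y')+3=10+3=13
L[13]='x': occ=8, LF[13]=C('x')+8=1+8=9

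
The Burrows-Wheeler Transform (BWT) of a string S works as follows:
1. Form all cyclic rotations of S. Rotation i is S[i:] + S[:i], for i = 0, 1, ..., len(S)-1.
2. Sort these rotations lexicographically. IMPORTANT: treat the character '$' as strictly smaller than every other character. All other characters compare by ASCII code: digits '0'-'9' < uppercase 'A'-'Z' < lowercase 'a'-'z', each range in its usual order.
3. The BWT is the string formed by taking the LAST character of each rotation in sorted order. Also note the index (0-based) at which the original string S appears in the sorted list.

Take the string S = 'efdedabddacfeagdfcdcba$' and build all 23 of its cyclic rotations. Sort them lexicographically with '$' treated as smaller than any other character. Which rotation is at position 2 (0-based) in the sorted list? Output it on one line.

Answer: abddacfeagdfcdcba$efded

Derivation:
All 23 rotations (rotation i = S[i:]+S[:i]):
  rot[0] = efdedabddacfeagdfcdcba$
  rot[1] = fdedabddacfeagdfcdcba$e
  rot[2] = dedabddacfeagdfcdcba$ef
  rot[3] = edabddacfeagdfcdcba$efd
  rot[4] = dabddacfeagdfcdcba$efde
  rot[5] = abddacfeagdfcdcba$efded
  rot[6] = bddacfeagdfcdcba$efdeda
  rot[7] = ddacfeagdfcdcba$efdedab
  rot[8] = dacfeagdfcdcba$efdedabd
  rot[9] = acfeagdfcdcba$efdedabdd
  rot[10] = cfeagdfcdcba$efdedabdda
  rot[11] = feagdfcdcba$efdedabddac
  rot[12] = eagdfcdcba$efdedabddacf
  rot[13] = agdfcdcba$efdedabddacfe
  rot[14] = gdfcdcba$efdedabddacfea
  rot[15] = dfcdcba$efdedabddacfeag
  rot[16] = fcdcba$efdedabddacfeagd
  rot[17] = cdcba$efdedabddacfeagdf
  rot[18] = dcba$efdedabddacfeagdfc
  rot[19] = cba$efdedabddacfeagdfcd
  rot[20] = ba$efdedabddacfeagdfcdc
  rot[21] = a$efdedabddacfeagdfcdcb
  rot[22] = $efdedabddacfeagdfcdcba
Sorted (with $ < everything):
  sorted[0] = $efdedabddacfeagdfcdcba
  sorted[1] = a$efdedabddacfeagdfcdcb
  sorted[2] = abddacfeagdfcdcba$efded
  sorted[3] = acfeagdfcdcba$efdedabdd
  sorted[4] = agdfcdcba$efdedabddacfe
  sorted[5] = ba$efdedabddacfeagdfcdc
  sorted[6] = bddacfeagdfcdcba$efdeda
  sorted[7] = cba$efdedabddacfeagdfcd
  sorted[8] = cdcba$efdedabddacfeagdf
  sorted[9] = cfeagdfcdcba$efdedabdda
  sorted[10] = dabddacfeagdfcdcba$efde
  sorted[11] = dacfeagdfcdcba$efdedabd
  sorted[12] = dcba$efdedabddacfeagdfc
  sorted[13] = ddacfeagdfcdcba$efdedab
  sorted[14] = dedabddacfeagdfcdcba$ef
  sorted[15] = dfcdcba$efdedabddacfeag
  sorted[16] = eagdfcdcba$efdedabddacf
  sorted[17] = edabddacfeagdfcdcba$efd
  sorted[18] = efdedabddacfeagdfcdcba$
  sorted[19] = fcdcba$efdedabddacfeagd
  sorted[20] = fdedabddacfeagdfcdcba$e
  sorted[21] = feagdfcdcba$efdedabddac
  sorted[22] = gdfcdcba$efdedabddacfea
sorted[2] = abddacfeagdfcdcba$efded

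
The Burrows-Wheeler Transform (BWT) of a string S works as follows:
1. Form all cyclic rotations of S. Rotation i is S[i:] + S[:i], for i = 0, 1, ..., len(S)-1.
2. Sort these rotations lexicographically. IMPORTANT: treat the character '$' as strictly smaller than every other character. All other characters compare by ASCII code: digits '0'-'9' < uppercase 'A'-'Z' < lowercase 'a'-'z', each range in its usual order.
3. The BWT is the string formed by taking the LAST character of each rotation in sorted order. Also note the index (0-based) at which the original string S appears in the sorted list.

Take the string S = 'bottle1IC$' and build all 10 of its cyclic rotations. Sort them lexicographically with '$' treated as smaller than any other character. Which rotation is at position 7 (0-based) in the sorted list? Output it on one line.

Answer: ottle1IC$b

Derivation:
All 10 rotations (rotation i = S[i:]+S[:i]):
  rot[0] = bottle1IC$
  rot[1] = ottle1IC$b
  rot[2] = ttle1IC$bo
  rot[3] = tle1IC$bot
  rot[4] = le1IC$bott
  rot[5] = e1IC$bottl
  rot[6] = 1IC$bottle
  rot[7] = IC$bottle1
  rot[8] = C$bottle1I
  rot[9] = $bottle1IC
Sorted (with $ < everything):
  sorted[0] = $bottle1IC
  sorted[1] = 1IC$bottle
  sorted[2] = C$bottle1I
  sorted[3] = IC$bottle1
  sorted[4] = bottle1IC$
  sorted[5] = e1IC$bottl
  sorted[6] = le1IC$bott
  sorted[7] = ottle1IC$b
  sorted[8] = tle1IC$bot
  sorted[9] = ttle1IC$bo
sorted[7] = ottle1IC$b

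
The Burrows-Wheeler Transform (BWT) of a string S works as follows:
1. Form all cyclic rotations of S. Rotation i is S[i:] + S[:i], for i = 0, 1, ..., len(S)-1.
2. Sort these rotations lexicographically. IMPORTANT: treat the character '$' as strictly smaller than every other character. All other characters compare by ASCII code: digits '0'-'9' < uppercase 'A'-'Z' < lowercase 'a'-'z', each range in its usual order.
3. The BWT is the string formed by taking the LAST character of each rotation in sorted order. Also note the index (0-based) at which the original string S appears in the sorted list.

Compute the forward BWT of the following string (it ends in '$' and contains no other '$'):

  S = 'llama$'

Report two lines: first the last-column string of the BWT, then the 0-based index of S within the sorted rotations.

Answer: amll$a
4

Derivation:
All 6 rotations (rotation i = S[i:]+S[:i]):
  rot[0] = llama$
  rot[1] = lama$l
  rot[2] = ama$ll
  rot[3] = ma$lla
  rot[4] = a$llam
  rot[5] = $llama
Sorted (with $ < everything):
  sorted[0] = $llama  (last char: 'a')
  sorted[1] = a$llam  (last char: 'm')
  sorted[2] = ama$ll  (last char: 'l')
  sorted[3] = lama$l  (last char: 'l')
  sorted[4] = llama$  (last char: '$')
  sorted[5] = ma$lla  (last char: 'a')
Last column: amll$a
Original string S is at sorted index 4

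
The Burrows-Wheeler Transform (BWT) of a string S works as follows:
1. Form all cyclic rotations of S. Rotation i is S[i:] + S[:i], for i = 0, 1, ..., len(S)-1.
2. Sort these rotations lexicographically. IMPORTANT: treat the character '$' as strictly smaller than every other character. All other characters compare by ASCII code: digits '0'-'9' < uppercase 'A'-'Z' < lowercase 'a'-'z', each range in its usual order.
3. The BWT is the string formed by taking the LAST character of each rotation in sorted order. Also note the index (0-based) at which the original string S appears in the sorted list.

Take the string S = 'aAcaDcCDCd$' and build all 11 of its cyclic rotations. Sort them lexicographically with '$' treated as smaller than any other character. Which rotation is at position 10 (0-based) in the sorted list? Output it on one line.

All 11 rotations (rotation i = S[i:]+S[:i]):
  rot[0] = aAcaDcCDCd$
  rot[1] = AcaDcCDCd$a
  rot[2] = caDcCDCd$aA
  rot[3] = aDcCDCd$aAc
  rot[4] = DcCDCd$aAca
  rot[5] = cCDCd$aAcaD
  rot[6] = CDCd$aAcaDc
  rot[7] = DCd$aAcaDcC
  rot[8] = Cd$aAcaDcCD
  rot[9] = d$aAcaDcCDC
  rot[10] = $aAcaDcCDCd
Sorted (with $ < everything):
  sorted[0] = $aAcaDcCDCd
  sorted[1] = AcaDcCDCd$a
  sorted[2] = CDCd$aAcaDc
  sorted[3] = Cd$aAcaDcCD
  sorted[4] = DCd$aAcaDcC
  sorted[5] = DcCDCd$aAca
  sorted[6] = aAcaDcCDCd$
  sorted[7] = aDcCDCd$aAc
  sorted[8] = cCDCd$aAcaD
  sorted[9] = caDcCDCd$aA
  sorted[10] = d$aAcaDcCDC
sorted[10] = d$aAcaDcCDC

Answer: d$aAcaDcCDC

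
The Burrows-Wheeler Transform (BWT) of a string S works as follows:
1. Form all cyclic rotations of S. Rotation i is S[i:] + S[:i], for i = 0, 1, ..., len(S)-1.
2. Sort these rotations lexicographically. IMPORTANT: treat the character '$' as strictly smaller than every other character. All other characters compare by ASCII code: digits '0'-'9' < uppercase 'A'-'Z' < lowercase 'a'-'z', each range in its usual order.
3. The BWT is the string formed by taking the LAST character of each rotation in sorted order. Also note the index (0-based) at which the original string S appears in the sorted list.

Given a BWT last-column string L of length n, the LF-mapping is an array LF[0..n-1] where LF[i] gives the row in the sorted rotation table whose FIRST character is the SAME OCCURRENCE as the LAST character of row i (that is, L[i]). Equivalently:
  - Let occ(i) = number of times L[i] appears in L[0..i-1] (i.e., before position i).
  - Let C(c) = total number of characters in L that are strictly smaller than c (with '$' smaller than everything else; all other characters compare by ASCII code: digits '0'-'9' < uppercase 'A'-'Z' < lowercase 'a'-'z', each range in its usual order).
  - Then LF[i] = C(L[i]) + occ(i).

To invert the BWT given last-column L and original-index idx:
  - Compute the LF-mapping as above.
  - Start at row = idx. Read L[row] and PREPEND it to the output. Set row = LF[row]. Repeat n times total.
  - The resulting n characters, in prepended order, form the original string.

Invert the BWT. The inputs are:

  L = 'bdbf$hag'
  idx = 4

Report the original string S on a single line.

Answer: daghfbb$

Derivation:
LF mapping: 2 4 3 5 0 7 1 6
Walk LF starting at row 4, prepending L[row]:
  step 1: row=4, L[4]='$', prepend. Next row=LF[4]=0
  step 2: row=0, L[0]='b', prepend. Next row=LF[0]=2
  step 3: row=2, L[2]='b', prepend. Next row=LF[2]=3
  step 4: row=3, L[3]='f', prepend. Next row=LF[3]=5
  step 5: row=5, L[5]='h', prepend. Next row=LF[5]=7
  step 6: row=7, L[7]='g', prepend. Next row=LF[7]=6
  step 7: row=6, L[6]='a', prepend. Next row=LF[6]=1
  step 8: row=1, L[1]='d', prepend. Next row=LF[1]=4
Reversed output: daghfbb$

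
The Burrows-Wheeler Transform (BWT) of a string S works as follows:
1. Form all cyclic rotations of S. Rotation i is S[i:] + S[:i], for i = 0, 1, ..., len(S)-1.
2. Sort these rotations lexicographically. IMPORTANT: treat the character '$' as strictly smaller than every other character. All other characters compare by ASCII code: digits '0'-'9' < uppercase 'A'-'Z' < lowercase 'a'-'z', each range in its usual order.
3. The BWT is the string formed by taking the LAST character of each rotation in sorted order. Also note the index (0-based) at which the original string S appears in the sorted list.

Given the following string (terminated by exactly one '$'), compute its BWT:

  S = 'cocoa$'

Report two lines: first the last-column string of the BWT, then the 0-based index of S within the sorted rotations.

All 6 rotations (rotation i = S[i:]+S[:i]):
  rot[0] = cocoa$
  rot[1] = ocoa$c
  rot[2] = coa$co
  rot[3] = oa$coc
  rot[4] = a$coco
  rot[5] = $cocoa
Sorted (with $ < everything):
  sorted[0] = $cocoa  (last char: 'a')
  sorted[1] = a$coco  (last char: 'o')
  sorted[2] = coa$co  (last char: 'o')
  sorted[3] = cocoa$  (last char: '$')
  sorted[4] = oa$coc  (last char: 'c')
  sorted[5] = ocoa$c  (last char: 'c')
Last column: aoo$cc
Original string S is at sorted index 3

Answer: aoo$cc
3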